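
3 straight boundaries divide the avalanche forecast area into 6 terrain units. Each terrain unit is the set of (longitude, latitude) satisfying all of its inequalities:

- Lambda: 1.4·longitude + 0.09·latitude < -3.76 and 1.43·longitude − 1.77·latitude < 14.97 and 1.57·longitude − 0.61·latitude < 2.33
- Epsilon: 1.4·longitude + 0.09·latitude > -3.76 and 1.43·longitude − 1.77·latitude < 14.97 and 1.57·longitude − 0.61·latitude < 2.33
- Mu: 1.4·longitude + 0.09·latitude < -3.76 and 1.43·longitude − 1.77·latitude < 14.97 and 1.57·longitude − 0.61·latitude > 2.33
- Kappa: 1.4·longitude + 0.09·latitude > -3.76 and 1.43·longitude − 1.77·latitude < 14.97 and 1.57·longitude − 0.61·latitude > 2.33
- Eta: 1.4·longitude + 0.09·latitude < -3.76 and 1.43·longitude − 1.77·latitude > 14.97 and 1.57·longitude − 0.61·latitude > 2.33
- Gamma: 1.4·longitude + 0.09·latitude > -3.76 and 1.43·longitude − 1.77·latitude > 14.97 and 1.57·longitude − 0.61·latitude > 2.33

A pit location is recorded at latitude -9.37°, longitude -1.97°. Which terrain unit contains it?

1.4·-1.97 + 0.09·-9.37 = -3.601, which is > -3.76
1.43·-1.97 − 1.77·-9.37 = 13.768, which is < 14.97
1.57·-1.97 − 0.61·-9.37 = 2.623, which is > 2.33
This sign pattern matches Kappa.

Kappa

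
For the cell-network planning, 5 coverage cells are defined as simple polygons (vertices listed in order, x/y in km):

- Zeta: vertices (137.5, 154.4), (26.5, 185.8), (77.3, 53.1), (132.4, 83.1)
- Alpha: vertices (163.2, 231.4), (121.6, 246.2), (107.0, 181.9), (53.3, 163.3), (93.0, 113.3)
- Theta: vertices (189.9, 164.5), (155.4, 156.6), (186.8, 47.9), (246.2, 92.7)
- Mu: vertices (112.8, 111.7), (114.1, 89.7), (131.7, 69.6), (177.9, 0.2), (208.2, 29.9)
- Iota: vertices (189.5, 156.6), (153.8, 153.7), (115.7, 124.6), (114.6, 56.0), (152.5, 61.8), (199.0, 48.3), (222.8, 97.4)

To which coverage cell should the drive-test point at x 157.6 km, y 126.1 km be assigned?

Iota

Cast a ray rightward from (157.6, 126.1). For each polygon, the edges (by vertex number in listed order) whose endpoints lie on opposite sides of y = 126.1, where each meets that height, and whether that is right or left of the point:
Zeta: 2–3 at x≈49.35 (left), 4–1 at x≈135.48 (left) → 0 crossings.
Alpha: 4–5 at x≈82.84 (left), 5–1 at x≈100.61 (left) → 0 crossings.
Theta: 2–3 at x≈164.21 (right), 4–1 at x≈220.01 (right) → 2 crossings.
Mu: no edge straddles that height → 0 crossings.
Iota: 2–3 at x≈117.66 (left), 7–1 at x≈206.66 (right) → 1 crossing.
Only Iota has an odd count, so the point is inside Iota.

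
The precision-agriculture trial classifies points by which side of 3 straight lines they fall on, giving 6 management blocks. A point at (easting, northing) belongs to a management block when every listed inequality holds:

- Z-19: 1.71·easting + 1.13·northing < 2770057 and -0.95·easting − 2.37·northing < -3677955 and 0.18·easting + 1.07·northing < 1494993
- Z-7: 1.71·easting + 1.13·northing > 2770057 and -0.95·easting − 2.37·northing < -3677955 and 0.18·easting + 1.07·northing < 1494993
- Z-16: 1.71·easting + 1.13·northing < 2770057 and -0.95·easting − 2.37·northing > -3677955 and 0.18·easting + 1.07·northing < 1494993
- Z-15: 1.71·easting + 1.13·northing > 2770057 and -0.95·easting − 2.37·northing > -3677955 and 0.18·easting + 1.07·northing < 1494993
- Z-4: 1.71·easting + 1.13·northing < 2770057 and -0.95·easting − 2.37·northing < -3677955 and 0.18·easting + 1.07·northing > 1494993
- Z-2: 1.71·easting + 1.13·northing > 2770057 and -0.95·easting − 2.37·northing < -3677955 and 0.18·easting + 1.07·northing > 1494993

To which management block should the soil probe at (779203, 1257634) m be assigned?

Z-19

1.71·779203 + 1.13·1257634 = 2753563.550, which is < 2770057
-0.95·779203 − 2.37·1257634 = -3720835.430, which is < -3677955
0.18·779203 + 1.07·1257634 = 1485924.920, which is < 1494993
This sign pattern matches Z-19.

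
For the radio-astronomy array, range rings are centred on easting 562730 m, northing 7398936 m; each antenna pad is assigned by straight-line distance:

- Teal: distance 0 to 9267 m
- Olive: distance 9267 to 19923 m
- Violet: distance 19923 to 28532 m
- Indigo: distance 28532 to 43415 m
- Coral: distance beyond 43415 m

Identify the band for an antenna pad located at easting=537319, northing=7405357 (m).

Distance = √((537319−562730)² + (7405357−7398936)²) = √(645718921.000 + 41229241.000) = 26209.696 m.
19923 ≤ 26209.696 < 28532 → Violet.

Violet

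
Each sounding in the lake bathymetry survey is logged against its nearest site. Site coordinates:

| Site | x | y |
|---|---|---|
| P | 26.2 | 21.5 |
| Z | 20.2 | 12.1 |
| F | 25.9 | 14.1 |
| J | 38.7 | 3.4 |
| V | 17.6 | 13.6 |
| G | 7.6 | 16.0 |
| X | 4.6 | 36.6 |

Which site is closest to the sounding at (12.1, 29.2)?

X

Squared distances to each site:
P: 258.100; Z: 358.020; F: 418.450; J: 1373.200; V: 273.610; G: 194.490; X: 111.010.
Minimum at X.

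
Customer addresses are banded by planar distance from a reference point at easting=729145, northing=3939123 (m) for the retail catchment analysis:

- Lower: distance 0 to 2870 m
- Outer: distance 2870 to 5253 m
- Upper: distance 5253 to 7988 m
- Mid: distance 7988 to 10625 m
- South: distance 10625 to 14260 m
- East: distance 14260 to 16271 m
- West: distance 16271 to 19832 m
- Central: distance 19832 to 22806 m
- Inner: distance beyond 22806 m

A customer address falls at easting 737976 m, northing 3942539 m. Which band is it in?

Mid

Distance = √((737976−729145)² + (3942539−3939123)²) = √(77986561.000 + 11669056.000) = 9468.665 m.
7988 ≤ 9468.665 < 10625 → Mid.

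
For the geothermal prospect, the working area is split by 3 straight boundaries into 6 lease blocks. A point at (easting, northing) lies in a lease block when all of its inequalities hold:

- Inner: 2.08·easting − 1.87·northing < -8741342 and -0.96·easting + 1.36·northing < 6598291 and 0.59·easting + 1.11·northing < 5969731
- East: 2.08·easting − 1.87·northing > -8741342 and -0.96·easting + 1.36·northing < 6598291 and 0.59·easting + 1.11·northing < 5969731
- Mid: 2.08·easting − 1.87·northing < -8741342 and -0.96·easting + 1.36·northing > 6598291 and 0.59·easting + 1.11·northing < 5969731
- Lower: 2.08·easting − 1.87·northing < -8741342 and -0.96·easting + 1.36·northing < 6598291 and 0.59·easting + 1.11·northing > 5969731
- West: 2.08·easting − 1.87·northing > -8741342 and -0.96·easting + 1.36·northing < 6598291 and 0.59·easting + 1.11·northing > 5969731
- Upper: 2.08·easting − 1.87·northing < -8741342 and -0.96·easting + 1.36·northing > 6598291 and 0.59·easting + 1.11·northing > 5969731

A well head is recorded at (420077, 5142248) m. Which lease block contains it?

2.08·420077 − 1.87·5142248 = -8742243.600, which is < -8741342
-0.96·420077 + 1.36·5142248 = 6590183.360, which is < 6598291
0.59·420077 + 1.11·5142248 = 5955740.710, which is < 5969731
This sign pattern matches Inner.

Inner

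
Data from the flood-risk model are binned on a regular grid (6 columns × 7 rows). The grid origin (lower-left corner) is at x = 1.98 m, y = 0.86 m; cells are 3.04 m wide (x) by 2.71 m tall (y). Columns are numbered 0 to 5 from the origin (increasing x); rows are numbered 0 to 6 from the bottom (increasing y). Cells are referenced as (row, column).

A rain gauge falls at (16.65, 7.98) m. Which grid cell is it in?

Column index: ⌊(16.65 − 1.98) / 3.04⌋ = ⌊4.826⌋ = 4
Row offset from origin: ⌊(7.98 − 0.86) / 2.71⌋ = ⌊2.627⌋ = 2 → row 2

(2, 4)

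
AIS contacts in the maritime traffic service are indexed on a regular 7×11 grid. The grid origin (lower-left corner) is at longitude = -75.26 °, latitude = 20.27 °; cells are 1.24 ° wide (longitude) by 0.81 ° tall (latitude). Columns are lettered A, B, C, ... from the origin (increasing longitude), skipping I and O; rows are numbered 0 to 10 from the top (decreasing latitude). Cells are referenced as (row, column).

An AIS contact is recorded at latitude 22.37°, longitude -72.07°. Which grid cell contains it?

Column index: ⌊(-72.07 − -75.26) / 1.24⌋ = ⌊2.573⌋ = 2 → column C
Row offset from origin: ⌊(22.37 − 20.27) / 0.81⌋ = ⌊2.593⌋ = 2 → row 8 (counted from top)

(8, C)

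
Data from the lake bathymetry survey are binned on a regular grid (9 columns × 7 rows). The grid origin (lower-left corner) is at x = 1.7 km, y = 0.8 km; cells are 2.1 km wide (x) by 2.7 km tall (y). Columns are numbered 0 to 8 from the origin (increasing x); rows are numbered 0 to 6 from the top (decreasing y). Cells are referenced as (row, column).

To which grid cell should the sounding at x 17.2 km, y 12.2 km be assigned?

Column index: ⌊(17.2 − 1.7) / 2.1⌋ = ⌊7.381⌋ = 7
Row offset from origin: ⌊(12.2 − 0.8) / 2.7⌋ = ⌊4.222⌋ = 4 → row 2 (counted from top)

(2, 7)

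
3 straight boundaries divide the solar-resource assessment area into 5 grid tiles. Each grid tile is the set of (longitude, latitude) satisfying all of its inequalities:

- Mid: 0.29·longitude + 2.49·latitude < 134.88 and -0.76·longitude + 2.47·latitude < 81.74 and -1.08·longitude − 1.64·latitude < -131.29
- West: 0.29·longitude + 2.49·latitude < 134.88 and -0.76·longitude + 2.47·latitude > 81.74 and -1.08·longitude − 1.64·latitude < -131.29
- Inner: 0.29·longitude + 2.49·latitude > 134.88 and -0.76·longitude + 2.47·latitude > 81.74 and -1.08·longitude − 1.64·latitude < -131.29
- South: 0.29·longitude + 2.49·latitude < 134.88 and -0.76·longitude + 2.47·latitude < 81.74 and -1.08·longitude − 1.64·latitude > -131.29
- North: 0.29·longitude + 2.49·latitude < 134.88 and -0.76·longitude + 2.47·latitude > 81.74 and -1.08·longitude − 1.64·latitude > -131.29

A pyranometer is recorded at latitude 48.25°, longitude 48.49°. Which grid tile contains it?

West

0.29·48.49 + 2.49·48.25 = 134.205, which is < 134.88
-0.76·48.49 + 2.47·48.25 = 82.325, which is > 81.74
-1.08·48.49 − 1.64·48.25 = -131.499, which is < -131.29
This sign pattern matches West.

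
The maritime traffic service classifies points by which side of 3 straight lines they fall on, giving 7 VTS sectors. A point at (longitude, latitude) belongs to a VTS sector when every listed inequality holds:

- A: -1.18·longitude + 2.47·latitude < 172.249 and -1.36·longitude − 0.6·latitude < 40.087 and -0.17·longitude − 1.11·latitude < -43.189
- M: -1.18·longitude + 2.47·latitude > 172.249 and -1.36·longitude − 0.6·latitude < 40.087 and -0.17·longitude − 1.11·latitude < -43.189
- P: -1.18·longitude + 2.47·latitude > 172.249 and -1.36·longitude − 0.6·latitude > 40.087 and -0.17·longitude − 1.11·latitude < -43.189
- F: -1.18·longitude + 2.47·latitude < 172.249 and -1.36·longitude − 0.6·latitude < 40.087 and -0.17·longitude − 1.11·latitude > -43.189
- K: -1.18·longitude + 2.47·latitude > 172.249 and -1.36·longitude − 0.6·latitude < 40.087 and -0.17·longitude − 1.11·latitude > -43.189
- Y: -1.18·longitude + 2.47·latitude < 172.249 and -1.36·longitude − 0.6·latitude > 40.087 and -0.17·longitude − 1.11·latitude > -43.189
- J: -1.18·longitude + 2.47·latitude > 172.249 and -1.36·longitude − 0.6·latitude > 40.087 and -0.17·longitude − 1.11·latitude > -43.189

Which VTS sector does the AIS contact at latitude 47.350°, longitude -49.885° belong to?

-1.18·-49.885 + 2.47·47.350 = 175.819, which is > 172.249
-1.36·-49.885 − 0.6·47.350 = 39.434, which is < 40.087
-0.17·-49.885 − 1.11·47.350 = -44.078, which is < -43.189
This sign pattern matches M.

M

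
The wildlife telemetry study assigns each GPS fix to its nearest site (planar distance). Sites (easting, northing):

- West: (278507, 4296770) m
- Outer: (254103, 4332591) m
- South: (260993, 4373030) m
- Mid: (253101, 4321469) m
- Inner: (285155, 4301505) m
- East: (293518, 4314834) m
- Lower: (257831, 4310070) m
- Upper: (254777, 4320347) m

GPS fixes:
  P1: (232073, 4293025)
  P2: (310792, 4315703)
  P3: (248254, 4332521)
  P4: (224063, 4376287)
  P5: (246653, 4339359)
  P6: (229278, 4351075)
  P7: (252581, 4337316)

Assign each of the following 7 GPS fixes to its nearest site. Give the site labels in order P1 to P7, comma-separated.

P1 → Lower (d²=954006589.00)
P2 → East (d²=299146237.00)
P3 → Outer (d²=34215701.00)
P4 → South (d²=1374432949.00)
P5 → Outer (d²=101308324.00)
P6 → Outer (d²=957938881.00)
P7 → Outer (d²=24642109.00)

Lower, East, Outer, South, Outer, Outer, Outer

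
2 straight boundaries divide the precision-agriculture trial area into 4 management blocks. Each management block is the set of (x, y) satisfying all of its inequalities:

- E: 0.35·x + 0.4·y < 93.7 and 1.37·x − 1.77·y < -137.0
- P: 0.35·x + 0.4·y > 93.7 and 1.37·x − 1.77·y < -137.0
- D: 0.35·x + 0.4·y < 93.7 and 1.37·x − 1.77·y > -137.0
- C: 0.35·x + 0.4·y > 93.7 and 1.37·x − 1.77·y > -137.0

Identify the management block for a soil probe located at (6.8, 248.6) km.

0.35·6.8 + 0.4·248.6 = 101.820, which is > 93.7
1.37·6.8 − 1.77·248.6 = -430.706, which is < -137.0
This sign pattern matches P.

P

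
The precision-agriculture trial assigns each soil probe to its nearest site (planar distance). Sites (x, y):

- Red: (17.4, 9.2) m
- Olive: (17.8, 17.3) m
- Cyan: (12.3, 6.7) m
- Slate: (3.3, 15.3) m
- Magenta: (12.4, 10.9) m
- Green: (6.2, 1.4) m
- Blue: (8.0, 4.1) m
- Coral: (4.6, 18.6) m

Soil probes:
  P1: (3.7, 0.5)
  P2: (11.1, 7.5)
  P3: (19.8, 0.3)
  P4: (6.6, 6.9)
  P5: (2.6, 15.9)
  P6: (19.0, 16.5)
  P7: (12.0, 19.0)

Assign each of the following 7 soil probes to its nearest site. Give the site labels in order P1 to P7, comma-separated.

P1 → Green (d²=7.06)
P2 → Cyan (d²=2.08)
P3 → Red (d²=84.97)
P4 → Blue (d²=9.80)
P5 → Slate (d²=0.85)
P6 → Olive (d²=2.08)
P7 → Olive (d²=36.53)

Green, Cyan, Red, Blue, Slate, Olive, Olive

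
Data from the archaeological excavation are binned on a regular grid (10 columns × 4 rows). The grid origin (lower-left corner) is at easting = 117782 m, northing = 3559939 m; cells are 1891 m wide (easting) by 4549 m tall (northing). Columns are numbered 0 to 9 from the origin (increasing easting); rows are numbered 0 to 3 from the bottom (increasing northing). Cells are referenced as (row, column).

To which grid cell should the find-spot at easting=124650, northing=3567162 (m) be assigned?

(1, 3)

Column index: ⌊(124650 − 117782) / 1891⌋ = ⌊3.632⌋ = 3
Row offset from origin: ⌊(3567162 − 3559939) / 4549⌋ = ⌊1.588⌋ = 1 → row 1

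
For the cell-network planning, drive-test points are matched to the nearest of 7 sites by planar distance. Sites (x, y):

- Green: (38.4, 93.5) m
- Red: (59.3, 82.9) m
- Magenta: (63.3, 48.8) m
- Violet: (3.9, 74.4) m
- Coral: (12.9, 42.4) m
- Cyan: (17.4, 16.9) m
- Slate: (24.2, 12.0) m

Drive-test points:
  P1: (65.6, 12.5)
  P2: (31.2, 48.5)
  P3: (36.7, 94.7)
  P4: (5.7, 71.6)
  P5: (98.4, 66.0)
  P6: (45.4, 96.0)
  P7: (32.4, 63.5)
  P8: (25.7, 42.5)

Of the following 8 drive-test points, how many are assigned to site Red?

0

P1 → Magenta
P2 → Coral
P3 → Green
P4 → Violet
P5 → Magenta
P6 → Green
P7 → Coral
P8 → Coral
0 of the 8 go to Red.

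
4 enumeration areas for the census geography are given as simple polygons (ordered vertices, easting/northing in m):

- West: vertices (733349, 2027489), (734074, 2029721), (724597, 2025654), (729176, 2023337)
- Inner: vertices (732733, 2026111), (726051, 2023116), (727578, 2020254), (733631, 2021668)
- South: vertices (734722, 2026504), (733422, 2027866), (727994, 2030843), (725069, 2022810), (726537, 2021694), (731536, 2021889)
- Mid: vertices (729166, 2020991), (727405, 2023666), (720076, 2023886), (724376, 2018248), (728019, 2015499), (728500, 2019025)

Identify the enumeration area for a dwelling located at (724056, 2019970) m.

Mid

Cast a ray rightward from (724056, 2019970). For each polygon, the edges (by vertex number in listed order) whose endpoints lie on opposite sides of northing = 2019970, where each meets that height, and whether that is right or left of the point:
West: no edge straddles that height → 0 crossings.
Inner: no edge straddles that height → 0 crossings.
South: no edge straddles that height → 0 crossings.
Mid: 3–4 at easting≈723062.7 (left), 6–1 at easting≈728820.1 (right) → 1 crossing.
Only Mid has an odd count, so the point is inside Mid.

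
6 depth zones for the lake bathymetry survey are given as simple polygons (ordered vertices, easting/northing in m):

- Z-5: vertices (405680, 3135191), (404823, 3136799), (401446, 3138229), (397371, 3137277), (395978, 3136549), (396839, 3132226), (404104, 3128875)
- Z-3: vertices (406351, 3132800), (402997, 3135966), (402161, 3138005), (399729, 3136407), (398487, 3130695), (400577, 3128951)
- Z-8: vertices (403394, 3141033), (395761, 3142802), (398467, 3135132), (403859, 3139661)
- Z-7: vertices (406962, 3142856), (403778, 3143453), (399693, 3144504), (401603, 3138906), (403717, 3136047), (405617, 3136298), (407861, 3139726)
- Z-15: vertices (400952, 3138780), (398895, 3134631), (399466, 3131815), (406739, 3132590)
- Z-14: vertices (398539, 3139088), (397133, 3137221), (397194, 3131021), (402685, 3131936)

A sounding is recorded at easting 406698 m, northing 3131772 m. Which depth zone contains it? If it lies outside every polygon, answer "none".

Cast a ray rightward from (406698, 3131772). For each polygon, the edges (by vertex number in listed order) whose endpoints lie on opposite sides of northing = 3131772, where each meets that height, and whether that is right or left of the point:
Z-5: 6–7 at easting≈397823.3 (left), 7–1 at easting≈404826.9 (left) → 0 crossings.
Z-3: 4–5 at easting≈398721.2 (left), 6–1 at easting≈404808.9 (left) → 0 crossings.
Z-8: no edge straddles that height → 0 crossings.
Z-7: no edge straddles that height → 0 crossings.
Z-15: no edge straddles that height → 0 crossings.
Z-14: 2–3 at easting≈397186.6 (left), 3–4 at easting≈401700.8 (left) → 0 crossings.
All counts are even, so the point lies outside every listed polygon.

none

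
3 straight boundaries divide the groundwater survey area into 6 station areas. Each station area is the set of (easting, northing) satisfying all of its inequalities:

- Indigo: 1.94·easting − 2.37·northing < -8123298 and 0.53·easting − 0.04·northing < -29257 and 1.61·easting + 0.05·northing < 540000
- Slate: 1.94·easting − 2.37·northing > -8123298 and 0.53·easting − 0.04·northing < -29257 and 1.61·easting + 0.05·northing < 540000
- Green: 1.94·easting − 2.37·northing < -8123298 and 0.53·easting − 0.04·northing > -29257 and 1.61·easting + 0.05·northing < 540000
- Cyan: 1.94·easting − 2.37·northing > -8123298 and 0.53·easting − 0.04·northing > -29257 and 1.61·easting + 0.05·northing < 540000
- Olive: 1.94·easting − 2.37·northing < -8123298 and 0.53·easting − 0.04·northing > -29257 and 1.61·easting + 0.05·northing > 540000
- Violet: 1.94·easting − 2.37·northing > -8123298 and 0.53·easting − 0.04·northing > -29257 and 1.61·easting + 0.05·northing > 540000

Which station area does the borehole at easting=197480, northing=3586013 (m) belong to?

Slate

1.94·197480 − 2.37·3586013 = -8115739.610, which is > -8123298
0.53·197480 − 0.04·3586013 = -38776.120, which is < -29257
1.61·197480 + 0.05·3586013 = 497243.450, which is < 540000
This sign pattern matches Slate.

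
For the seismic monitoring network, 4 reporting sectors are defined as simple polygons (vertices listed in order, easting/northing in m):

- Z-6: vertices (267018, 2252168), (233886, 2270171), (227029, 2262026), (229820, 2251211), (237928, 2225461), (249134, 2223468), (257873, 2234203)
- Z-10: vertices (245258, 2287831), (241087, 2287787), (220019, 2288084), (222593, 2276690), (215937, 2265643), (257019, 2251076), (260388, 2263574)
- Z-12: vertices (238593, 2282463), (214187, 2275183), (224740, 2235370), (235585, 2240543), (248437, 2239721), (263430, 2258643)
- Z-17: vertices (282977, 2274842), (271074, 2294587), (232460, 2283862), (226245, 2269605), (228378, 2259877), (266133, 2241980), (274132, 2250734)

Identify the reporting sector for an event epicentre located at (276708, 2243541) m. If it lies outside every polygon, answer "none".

Cast a ray rightward from (276708, 2243541). For each polygon, the edges (by vertex number in listed order) whose endpoints lie on opposite sides of northing = 2243541, where each meets that height, and whether that is right or left of the point:
Z-6: 4–5 at easting≈232235.1 (left), 7–1 at easting≈262626.5 (left) → 0 crossings.
Z-10: no edge straddles that height → 0 crossings.
Z-12: 2–3 at easting≈222574.2 (left), 5–6 at easting≈251463.8 (left) → 0 crossings.
Z-17: 5–6 at easting≈262840.0 (left), 6–7 at easting≈267559.4 (left) → 0 crossings.
All counts are even, so the point lies outside every listed polygon.

none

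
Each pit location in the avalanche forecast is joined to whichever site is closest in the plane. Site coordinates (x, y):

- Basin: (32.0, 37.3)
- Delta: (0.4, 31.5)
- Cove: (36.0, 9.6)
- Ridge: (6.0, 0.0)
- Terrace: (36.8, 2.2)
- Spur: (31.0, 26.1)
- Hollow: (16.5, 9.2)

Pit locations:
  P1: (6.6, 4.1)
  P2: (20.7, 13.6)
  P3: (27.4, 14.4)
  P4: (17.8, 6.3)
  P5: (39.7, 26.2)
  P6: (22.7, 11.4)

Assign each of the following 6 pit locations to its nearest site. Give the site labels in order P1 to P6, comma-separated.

Ridge, Hollow, Cove, Hollow, Spur, Hollow

P1 → Ridge (d²=17.17)
P2 → Hollow (d²=37.00)
P3 → Cove (d²=97.00)
P4 → Hollow (d²=10.10)
P5 → Spur (d²=75.70)
P6 → Hollow (d²=43.28)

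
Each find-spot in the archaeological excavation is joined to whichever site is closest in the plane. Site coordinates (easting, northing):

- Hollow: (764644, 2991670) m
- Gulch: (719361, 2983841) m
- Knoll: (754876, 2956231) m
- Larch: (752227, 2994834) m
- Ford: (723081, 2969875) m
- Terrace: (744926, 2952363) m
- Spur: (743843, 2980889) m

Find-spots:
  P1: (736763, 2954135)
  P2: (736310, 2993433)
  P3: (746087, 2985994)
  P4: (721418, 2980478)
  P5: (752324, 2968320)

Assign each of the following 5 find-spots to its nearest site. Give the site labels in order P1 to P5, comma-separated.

Terrace, Spur, Spur, Gulch, Knoll

P1 → Terrace (d²=69774553.00)
P2 → Spur (d²=214098025.00)
P3 → Spur (d²=31096561.00)
P4 → Gulch (d²=15541018.00)
P5 → Knoll (d²=152656625.00)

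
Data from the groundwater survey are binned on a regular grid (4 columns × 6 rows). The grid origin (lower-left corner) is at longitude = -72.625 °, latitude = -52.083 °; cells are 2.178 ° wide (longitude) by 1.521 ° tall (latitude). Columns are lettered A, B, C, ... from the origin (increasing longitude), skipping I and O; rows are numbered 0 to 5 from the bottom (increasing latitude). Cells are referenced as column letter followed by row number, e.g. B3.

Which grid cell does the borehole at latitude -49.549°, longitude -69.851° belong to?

Column index: ⌊(-69.851 − -72.625) / 2.178⌋ = ⌊1.274⌋ = 1 → column B
Row offset from origin: ⌊(-49.549 − -52.083) / 1.521⌋ = ⌊1.666⌋ = 1 → row 1

B1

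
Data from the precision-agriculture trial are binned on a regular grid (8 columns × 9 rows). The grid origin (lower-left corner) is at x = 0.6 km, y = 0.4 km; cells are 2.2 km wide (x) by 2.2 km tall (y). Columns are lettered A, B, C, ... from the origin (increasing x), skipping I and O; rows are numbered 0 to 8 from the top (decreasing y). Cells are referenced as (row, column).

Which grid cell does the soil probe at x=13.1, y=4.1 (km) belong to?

Column index: ⌊(13.1 − 0.6) / 2.2⌋ = ⌊5.682⌋ = 5 → column F
Row offset from origin: ⌊(4.1 − 0.4) / 2.2⌋ = ⌊1.682⌋ = 1 → row 7 (counted from top)

(7, F)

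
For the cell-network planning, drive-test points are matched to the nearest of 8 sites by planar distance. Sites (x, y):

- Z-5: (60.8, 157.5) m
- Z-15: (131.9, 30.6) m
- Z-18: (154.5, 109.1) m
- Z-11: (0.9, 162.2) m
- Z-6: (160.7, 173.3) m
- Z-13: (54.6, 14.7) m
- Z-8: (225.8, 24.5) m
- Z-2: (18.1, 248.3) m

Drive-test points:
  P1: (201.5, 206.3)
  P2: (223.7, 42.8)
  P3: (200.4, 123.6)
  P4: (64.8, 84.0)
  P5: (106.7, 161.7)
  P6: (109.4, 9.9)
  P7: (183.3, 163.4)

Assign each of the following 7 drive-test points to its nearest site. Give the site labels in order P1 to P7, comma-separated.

Z-6, Z-8, Z-18, Z-13, Z-5, Z-15, Z-6

P1 → Z-6 (d²=2753.64)
P2 → Z-8 (d²=339.30)
P3 → Z-18 (d²=2317.06)
P4 → Z-13 (d²=4906.53)
P5 → Z-5 (d²=2124.45)
P6 → Z-15 (d²=934.74)
P7 → Z-6 (d²=608.77)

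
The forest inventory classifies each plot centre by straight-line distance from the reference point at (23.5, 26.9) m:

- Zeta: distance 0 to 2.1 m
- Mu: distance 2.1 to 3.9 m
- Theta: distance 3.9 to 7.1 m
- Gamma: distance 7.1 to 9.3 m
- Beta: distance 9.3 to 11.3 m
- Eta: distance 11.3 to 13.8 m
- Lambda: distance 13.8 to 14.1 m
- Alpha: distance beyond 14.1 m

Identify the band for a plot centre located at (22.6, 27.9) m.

Distance = √((22.6−23.5)² + (27.9−26.9)²) = √(0.810 + 1.000) = 1.345 m.
0 ≤ 1.345 < 2.1 → Zeta.

Zeta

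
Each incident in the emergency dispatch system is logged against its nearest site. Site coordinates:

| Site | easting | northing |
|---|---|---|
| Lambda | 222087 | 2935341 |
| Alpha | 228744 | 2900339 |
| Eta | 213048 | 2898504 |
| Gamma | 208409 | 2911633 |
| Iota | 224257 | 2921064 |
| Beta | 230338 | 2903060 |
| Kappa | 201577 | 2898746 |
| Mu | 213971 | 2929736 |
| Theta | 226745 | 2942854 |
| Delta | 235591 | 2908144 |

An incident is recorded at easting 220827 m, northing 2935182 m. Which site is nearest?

Squared distances to each site:
Lambda: 1612881.000; Alpha: 1276713538.000; Eta: 1405788525.000; Gamma: 708762125.000; Iota: 211082824.000; Beta: 1122282005.000; Kappa: 1698144596.000; Mu: 76663652.000; Theta: 93882308.000; Delta: 949029140.000.
Minimum at Lambda.

Lambda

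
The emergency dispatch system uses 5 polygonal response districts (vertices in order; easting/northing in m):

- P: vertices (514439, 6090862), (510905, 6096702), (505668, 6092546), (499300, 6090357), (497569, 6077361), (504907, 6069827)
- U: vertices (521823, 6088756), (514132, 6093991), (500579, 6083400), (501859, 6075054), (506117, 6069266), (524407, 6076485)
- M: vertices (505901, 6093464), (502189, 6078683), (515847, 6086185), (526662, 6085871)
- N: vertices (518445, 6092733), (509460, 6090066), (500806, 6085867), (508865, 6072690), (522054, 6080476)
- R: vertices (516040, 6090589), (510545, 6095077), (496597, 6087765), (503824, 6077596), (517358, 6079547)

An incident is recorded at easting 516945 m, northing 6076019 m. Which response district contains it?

U

Cast a ray rightward from (516945, 6076019). For each polygon, the edges (by vertex number in listed order) whose endpoints lie on opposite sides of northing = 6076019, where each meets that height, and whether that is right or left of the point:
P: 5–6 at easting≈498876.1 (left), 6–1 at easting≈507712.9 (left) → 0 crossings.
U: 3–4 at easting≈501711.0 (left), 5–6 at easting≈523226.3 (right) → 1 crossing.
M: no edge straddles that height → 0 crossings.
N: 3–4 at easting≈506829.0 (left), 4–5 at easting≈514504.1 (left) → 0 crossings.
R: no edge straddles that height → 0 crossings.
Only U has an odd count, so the point is inside U.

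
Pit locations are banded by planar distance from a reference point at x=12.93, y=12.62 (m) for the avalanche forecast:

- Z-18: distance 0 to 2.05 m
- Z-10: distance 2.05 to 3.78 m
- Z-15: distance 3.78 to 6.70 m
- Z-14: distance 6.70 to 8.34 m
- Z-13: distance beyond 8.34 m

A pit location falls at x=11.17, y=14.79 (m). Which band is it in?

Z-10

Distance = √((11.17−12.93)² + (14.79−12.62)²) = √(3.098 + 4.709) = 2.794 m.
2.05 ≤ 2.794 < 3.78 → Z-10.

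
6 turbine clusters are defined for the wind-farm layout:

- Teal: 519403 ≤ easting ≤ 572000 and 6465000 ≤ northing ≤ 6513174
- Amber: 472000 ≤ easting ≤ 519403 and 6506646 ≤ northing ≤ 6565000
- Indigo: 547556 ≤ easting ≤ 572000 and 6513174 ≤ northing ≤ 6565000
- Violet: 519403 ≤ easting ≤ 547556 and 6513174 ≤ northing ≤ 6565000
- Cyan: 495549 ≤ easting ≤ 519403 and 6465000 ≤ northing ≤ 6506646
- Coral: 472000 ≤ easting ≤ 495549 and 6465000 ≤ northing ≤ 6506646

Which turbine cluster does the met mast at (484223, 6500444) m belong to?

Coral

The point has easting = 484223 and northing = 6500444.
Only Coral satisfies 472000 ≤ easting ≤ 495549 and 6465000 ≤ northing ≤ 6506646.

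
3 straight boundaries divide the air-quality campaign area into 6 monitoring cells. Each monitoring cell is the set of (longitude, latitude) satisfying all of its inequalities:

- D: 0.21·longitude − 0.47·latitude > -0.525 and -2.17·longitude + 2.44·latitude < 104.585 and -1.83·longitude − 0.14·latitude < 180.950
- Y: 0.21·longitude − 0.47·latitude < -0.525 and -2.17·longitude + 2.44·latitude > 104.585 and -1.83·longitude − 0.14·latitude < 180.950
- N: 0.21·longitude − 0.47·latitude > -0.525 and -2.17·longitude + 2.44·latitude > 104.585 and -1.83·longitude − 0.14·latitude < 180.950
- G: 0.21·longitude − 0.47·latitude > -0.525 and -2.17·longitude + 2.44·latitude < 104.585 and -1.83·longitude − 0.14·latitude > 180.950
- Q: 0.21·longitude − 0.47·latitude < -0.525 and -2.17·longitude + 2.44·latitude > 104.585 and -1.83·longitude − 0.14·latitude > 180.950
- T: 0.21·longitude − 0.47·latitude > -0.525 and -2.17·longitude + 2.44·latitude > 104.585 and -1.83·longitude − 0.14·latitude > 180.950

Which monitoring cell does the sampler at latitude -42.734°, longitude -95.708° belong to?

0.21·-95.708 − 0.47·-42.734 = -0.014, which is > -0.525
-2.17·-95.708 + 2.44·-42.734 = 103.415, which is < 104.585
-1.83·-95.708 − 0.14·-42.734 = 181.128, which is > 180.950
This sign pattern matches G.

G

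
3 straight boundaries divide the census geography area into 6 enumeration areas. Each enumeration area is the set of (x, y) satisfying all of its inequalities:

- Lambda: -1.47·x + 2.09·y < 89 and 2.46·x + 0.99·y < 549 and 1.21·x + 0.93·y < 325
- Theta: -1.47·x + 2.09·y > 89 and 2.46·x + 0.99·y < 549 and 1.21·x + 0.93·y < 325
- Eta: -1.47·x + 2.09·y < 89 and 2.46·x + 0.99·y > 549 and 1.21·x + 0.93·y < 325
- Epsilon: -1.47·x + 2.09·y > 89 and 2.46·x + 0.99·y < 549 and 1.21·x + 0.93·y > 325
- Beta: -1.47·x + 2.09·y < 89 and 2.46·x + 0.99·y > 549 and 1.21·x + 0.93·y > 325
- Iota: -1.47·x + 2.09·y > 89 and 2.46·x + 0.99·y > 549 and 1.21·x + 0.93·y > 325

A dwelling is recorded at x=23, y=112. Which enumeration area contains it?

Theta

-1.47·23 + 2.09·112 = 200.270, which is > 89
2.46·23 + 0.99·112 = 167.460, which is < 549
1.21·23 + 0.93·112 = 131.990, which is < 325
This sign pattern matches Theta.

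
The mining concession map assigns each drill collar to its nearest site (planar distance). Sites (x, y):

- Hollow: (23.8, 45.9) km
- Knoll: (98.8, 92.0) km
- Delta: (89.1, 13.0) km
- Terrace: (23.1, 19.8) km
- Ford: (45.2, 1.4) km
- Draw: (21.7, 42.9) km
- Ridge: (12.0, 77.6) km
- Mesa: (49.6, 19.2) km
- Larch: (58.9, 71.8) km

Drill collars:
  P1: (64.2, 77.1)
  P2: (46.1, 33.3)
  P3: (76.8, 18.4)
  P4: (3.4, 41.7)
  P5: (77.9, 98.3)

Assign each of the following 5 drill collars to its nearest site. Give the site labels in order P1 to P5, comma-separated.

Larch, Mesa, Delta, Draw, Knoll

P1 → Larch (d²=56.18)
P2 → Mesa (d²=211.06)
P3 → Delta (d²=180.45)
P4 → Draw (d²=336.33)
P5 → Knoll (d²=476.50)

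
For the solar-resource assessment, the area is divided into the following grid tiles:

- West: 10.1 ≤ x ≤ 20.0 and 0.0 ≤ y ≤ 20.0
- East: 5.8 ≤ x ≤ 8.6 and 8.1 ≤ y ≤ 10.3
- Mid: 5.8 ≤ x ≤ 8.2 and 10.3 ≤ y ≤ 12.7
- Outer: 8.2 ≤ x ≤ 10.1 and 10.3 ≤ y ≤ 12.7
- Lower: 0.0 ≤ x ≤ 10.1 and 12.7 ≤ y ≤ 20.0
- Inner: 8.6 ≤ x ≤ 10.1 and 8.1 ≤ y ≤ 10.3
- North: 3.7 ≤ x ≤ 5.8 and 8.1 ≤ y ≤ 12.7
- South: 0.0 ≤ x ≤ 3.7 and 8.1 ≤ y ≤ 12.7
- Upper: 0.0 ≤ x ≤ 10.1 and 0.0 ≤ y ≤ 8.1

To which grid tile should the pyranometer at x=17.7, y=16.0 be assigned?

The point has x = 17.7 and y = 16.0.
Only West satisfies 10.1 ≤ x ≤ 20.0 and 0.0 ≤ y ≤ 20.0.

West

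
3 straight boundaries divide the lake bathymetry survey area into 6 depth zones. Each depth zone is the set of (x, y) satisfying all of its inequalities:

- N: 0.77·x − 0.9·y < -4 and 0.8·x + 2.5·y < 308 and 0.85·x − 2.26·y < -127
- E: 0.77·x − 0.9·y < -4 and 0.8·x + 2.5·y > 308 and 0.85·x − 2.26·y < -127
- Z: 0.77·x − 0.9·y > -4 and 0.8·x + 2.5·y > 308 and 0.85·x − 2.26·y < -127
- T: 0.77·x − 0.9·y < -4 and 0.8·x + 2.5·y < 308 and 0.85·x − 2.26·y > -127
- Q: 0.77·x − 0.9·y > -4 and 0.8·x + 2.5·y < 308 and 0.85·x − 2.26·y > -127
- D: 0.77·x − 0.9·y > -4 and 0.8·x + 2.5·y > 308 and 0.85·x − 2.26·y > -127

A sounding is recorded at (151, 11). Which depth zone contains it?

0.77·151 − 0.9·11 = 106.370, which is > -4
0.8·151 + 2.5·11 = 148.300, which is < 308
0.85·151 − 2.26·11 = 103.490, which is > -127
This sign pattern matches Q.

Q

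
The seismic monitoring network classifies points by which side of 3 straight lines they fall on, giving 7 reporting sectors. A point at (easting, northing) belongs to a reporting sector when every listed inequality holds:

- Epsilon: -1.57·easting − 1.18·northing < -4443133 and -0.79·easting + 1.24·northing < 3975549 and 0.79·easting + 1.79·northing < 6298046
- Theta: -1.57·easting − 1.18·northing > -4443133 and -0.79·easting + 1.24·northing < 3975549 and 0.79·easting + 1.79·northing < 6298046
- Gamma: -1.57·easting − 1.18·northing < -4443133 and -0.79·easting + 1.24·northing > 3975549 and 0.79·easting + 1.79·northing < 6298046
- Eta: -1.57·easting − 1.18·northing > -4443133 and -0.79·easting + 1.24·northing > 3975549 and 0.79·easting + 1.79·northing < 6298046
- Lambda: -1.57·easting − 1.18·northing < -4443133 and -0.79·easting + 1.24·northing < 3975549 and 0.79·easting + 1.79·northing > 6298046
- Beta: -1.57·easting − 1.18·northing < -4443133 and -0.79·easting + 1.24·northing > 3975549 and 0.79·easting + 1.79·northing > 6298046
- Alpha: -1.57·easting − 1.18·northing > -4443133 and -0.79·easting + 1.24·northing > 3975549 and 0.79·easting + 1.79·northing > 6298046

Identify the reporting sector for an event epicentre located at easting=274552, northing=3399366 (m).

-1.57·274552 − 1.18·3399366 = -4442298.520, which is > -4443133
-0.79·274552 + 1.24·3399366 = 3998317.760, which is > 3975549
0.79·274552 + 1.79·3399366 = 6301761.220, which is > 6298046
This sign pattern matches Alpha.

Alpha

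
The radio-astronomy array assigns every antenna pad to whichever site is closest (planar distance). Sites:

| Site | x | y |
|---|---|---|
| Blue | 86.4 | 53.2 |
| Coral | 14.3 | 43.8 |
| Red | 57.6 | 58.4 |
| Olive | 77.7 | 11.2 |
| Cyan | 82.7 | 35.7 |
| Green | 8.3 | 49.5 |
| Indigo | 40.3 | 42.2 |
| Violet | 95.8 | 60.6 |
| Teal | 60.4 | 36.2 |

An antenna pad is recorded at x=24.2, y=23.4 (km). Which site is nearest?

Squared distances to each site:
Blue: 4756.880; Coral: 514.170; Red: 2340.560; Olive: 3011.090; Cyan: 3573.540; Green: 934.020; Indigo: 612.650; Violet: 6510.400; Teal: 1474.280.
Minimum at Coral.

Coral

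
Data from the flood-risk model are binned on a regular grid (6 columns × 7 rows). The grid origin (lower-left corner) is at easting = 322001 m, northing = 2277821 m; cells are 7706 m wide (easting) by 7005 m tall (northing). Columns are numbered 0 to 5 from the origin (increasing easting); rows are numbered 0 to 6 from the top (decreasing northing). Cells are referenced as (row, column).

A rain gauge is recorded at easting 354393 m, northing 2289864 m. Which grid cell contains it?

Column index: ⌊(354393 − 322001) / 7706⌋ = ⌊4.203⌋ = 4
Row offset from origin: ⌊(2289864 − 2277821) / 7005⌋ = ⌊1.719⌋ = 1 → row 5 (counted from top)

(5, 4)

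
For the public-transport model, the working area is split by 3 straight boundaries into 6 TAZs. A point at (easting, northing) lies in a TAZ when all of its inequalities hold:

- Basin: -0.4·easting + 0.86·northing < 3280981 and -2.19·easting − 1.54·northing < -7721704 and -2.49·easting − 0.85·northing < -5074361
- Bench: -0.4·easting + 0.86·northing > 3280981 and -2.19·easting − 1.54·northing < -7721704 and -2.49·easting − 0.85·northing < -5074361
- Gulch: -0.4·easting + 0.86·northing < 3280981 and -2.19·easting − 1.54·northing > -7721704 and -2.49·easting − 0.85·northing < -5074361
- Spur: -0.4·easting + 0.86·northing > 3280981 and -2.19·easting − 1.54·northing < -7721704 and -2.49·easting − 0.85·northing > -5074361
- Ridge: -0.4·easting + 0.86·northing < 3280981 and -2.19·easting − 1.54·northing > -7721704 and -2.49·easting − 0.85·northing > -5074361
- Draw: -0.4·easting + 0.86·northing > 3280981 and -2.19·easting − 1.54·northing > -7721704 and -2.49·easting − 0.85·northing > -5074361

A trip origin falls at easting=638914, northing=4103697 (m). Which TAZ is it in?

-0.4·638914 + 0.86·4103697 = 3273613.820, which is < 3280981
-2.19·638914 − 1.54·4103697 = -7718915.040, which is > -7721704
-2.49·638914 − 0.85·4103697 = -5079038.310, which is < -5074361
This sign pattern matches Gulch.

Gulch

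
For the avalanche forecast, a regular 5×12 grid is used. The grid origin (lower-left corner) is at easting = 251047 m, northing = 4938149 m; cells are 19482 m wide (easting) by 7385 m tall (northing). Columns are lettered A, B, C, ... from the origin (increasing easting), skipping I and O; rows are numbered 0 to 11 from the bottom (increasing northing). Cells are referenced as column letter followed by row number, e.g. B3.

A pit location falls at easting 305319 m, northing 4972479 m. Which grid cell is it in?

Column index: ⌊(305319 − 251047) / 19482⌋ = ⌊2.786⌋ = 2 → column C
Row offset from origin: ⌊(4972479 − 4938149) / 7385⌋ = ⌊4.649⌋ = 4 → row 4

C4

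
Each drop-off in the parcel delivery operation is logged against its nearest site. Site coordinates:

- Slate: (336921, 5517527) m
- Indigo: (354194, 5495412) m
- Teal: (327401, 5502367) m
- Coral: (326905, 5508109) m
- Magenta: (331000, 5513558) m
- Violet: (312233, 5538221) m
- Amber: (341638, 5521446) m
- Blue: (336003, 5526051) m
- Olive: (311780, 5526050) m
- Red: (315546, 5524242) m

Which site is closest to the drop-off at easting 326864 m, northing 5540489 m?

Violet

Squared distances to each site:
Slate: 628396693.000; Indigo: 2778864829.000; Teal: 1453575253.000; Coral: 1048466081.000; Magenta: 742385257.000; Violet: 219209985.000; Amber: 580906925.000; Blue: 291977165.000; Olive: 436011777.000; Red: 392062133.000.
Minimum at Violet.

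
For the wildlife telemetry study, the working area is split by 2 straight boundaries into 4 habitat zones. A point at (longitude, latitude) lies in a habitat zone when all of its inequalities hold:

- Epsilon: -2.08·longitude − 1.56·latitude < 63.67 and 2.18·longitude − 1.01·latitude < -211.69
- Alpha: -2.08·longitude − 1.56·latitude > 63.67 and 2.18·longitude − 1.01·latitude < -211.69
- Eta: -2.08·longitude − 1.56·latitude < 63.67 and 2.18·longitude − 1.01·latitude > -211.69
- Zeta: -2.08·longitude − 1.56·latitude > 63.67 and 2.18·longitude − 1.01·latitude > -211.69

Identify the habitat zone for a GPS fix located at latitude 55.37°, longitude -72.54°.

-2.08·-72.54 − 1.56·55.37 = 64.506, which is > 63.67
2.18·-72.54 − 1.01·55.37 = -214.061, which is < -211.69
This sign pattern matches Alpha.

Alpha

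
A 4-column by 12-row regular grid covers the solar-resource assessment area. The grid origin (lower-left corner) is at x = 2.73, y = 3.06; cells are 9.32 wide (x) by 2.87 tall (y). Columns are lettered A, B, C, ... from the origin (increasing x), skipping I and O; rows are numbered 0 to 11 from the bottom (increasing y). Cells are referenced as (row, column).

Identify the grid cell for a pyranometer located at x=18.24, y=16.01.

(4, B)

Column index: ⌊(18.24 − 2.73) / 9.32⌋ = ⌊1.664⌋ = 1 → column B
Row offset from origin: ⌊(16.01 − 3.06) / 2.87⌋ = ⌊4.512⌋ = 4 → row 4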